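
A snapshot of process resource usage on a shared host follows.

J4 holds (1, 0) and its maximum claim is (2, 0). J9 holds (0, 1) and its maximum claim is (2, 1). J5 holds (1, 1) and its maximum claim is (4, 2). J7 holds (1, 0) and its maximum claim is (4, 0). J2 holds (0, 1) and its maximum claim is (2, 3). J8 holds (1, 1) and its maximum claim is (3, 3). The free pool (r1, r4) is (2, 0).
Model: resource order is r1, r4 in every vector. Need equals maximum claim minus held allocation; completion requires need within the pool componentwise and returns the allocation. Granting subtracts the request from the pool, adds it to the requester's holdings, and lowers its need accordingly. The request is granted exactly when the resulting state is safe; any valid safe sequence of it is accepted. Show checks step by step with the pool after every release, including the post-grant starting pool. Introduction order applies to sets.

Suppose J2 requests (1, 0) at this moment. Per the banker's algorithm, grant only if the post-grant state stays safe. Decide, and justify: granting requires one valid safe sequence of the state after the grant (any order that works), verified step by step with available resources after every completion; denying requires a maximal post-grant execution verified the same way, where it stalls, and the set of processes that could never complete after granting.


DENY: after the grant no complete ordering would exist.
Key observation: after J4, J9 the pool peaks at (2, 1), and each blocked process is short somewhere: J5 on r1; J7 on r1; J2 on r4; J8 on r4.
After a pretend grant, a maximal execution: J4, J9 — then nothing else fits. Step-by-step check:
  pool = (1, 0)
  J4: need (1, 0) fits (1, 0); releases (1, 0), pool now (2, 0)
  J9: need (2, 0) fits (2, 0); releases (0, 1), pool now (2, 1)
  J5 still needs (3, 1) but only (2, 1) is free — short on r1
  J7 still needs (3, 0) but only (2, 1) is free — short on r1
  J2 still needs (1, 2) but only (2, 1) is free — short on r4
  J8 still needs (2, 2) but only (2, 1) is free — short on r4
Processes that could never finish after the grant: J5, J7, J2 and J8.


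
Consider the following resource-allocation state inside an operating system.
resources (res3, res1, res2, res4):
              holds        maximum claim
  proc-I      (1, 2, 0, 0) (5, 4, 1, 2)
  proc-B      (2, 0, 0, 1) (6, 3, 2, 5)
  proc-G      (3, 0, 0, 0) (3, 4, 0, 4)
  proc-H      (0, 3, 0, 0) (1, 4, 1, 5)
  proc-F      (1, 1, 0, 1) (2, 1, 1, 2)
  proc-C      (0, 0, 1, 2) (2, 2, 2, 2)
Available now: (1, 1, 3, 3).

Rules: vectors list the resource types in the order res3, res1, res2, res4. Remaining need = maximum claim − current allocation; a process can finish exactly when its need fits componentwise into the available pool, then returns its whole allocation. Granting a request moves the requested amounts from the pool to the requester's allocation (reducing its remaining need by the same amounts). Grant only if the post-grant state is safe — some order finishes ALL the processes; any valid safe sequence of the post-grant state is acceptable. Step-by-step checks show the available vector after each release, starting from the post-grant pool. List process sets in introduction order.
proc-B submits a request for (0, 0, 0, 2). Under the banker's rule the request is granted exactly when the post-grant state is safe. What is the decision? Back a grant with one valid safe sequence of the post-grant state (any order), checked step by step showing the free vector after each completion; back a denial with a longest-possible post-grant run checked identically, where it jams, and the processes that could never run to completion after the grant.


DENY — the pretend-granted state is unsafe.
Key observation: after proc-F, proc-C the pool peaks at (2, 2, 4, 4), and each blocked process is short somewhere: proc-I on res3; proc-B on res3, res1; proc-G on res1; proc-H on res4.
After a pretend grant, a maximal execution: proc-F, proc-C — then nothing else fits. Step-by-step check:
  pool = (1, 1, 3, 1)
  proc-F needs (1, 0, 1, 1) <= (1, 1, 3, 1) -> finishes; pool += (1, 1, 0, 1) = (2, 2, 3, 2)
  proc-C needs (2, 2, 1, 0) <= (2, 2, 3, 2) -> finishes; pool += (0, 0, 1, 2) = (2, 2, 4, 4)
  proc-I cannot run: need (4, 2, 1, 2) vs free (2, 2, 4, 4) (insufficient res3)
  proc-B cannot run: need (4, 3, 2, 2) vs free (2, 2, 4, 4) (insufficient res3 and res1)
  proc-G cannot run: need (0, 4, 0, 4) vs free (2, 2, 4, 4) (insufficient res1)
  proc-H cannot run: need (1, 1, 1, 5) vs free (2, 2, 4, 4) (insufficient res4)
Had the request been granted, proc-I, proc-B, proc-G and proc-H could never finish.


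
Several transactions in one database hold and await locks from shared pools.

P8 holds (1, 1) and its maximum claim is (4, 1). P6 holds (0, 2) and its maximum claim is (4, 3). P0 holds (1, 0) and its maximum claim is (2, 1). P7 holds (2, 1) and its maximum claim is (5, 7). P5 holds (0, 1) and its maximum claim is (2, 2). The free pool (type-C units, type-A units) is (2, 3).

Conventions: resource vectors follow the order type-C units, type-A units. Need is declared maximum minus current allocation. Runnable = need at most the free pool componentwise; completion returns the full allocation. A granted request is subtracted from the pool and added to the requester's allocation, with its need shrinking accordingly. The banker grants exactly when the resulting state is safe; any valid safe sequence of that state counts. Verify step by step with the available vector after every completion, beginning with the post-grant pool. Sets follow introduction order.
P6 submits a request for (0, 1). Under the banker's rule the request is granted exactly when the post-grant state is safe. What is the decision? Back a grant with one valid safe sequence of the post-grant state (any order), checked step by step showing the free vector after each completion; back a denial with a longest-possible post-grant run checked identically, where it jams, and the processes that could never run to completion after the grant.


GRANT — the state after the grant stays safe, e.g. via P0, P5, P8, P6, P7.
Key observation: the transfer keeps a workable pool ((2, 2)); P0 starts the safe sequence.
Step-by-step check of the post-grant state:
  pool = (2, 2)
  P0: need (1, 1) fits (2, 2); releases (1, 0), pool now (3, 2)
  P5: need (2, 1) fits (3, 2); releases (0, 1), pool now (3, 3)
  P8: need (3, 0) fits (3, 3); releases (1, 1), pool now (4, 4)
  P6: need (4, 0) fits (4, 4); releases (0, 3), pool now (4, 7)
  P7: need (3, 6) fits (4, 7); releases (2, 1), pool now (6, 8)


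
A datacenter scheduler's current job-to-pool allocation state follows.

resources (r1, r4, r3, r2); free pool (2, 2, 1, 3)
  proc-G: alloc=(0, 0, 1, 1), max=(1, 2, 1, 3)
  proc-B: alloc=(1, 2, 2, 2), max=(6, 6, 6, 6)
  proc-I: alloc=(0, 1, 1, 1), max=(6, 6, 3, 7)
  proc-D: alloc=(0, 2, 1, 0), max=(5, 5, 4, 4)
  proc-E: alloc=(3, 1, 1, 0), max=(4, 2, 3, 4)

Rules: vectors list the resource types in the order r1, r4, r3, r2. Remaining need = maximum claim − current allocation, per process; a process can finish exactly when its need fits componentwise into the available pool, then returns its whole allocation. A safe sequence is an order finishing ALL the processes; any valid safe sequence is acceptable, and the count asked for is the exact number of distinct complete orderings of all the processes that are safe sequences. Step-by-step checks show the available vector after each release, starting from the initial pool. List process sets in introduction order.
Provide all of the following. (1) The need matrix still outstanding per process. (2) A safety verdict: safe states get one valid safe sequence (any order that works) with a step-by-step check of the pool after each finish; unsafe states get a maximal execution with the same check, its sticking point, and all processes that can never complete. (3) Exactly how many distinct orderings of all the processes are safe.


(1) Need matrix, components ordered r1, r4, r3, r2:
  proc-G: (1, 2, 0, 2)
  proc-B: (5, 4, 4, 4)
  proc-I: (6, 5, 2, 6)
  proc-D: (5, 3, 3, 4)
  proc-E: (1, 1, 2, 4)
(2) The state is SAFE; one workable sequence: proc-G, proc-E, proc-D, proc-B, proc-I.
Key observation: proc-G is the earliest step where a requested resource binds exactly: need (1, 2, 0, 2), pool (2, 2, 1, 3) at its turn.
Check, step by step:
  pool = (2, 2, 1, 3)
  run proc-G (needs (1, 2, 0, 2), free (2, 2, 1, 3)); after release of (0, 0, 1, 1) the pool is (2, 2, 2, 4)
  run proc-E (needs (1, 1, 2, 4), free (2, 2, 2, 4)); after release of (3, 1, 1, 0) the pool is (5, 3, 3, 4)
  run proc-D (needs (5, 3, 3, 4), free (5, 3, 3, 4)); after release of (0, 2, 1, 0) the pool is (5, 5, 4, 4)
  run proc-B (needs (5, 4, 4, 4), free (5, 5, 4, 4)); after release of (1, 2, 2, 2) the pool is (6, 7, 6, 6)
  run proc-I (needs (6, 5, 2, 6), free (6, 7, 6, 6)); after release of (0, 1, 1, 1) the pool is (6, 8, 7, 7)
(3) The exact count: 1 of the possible complete orderings is a safe sequence.


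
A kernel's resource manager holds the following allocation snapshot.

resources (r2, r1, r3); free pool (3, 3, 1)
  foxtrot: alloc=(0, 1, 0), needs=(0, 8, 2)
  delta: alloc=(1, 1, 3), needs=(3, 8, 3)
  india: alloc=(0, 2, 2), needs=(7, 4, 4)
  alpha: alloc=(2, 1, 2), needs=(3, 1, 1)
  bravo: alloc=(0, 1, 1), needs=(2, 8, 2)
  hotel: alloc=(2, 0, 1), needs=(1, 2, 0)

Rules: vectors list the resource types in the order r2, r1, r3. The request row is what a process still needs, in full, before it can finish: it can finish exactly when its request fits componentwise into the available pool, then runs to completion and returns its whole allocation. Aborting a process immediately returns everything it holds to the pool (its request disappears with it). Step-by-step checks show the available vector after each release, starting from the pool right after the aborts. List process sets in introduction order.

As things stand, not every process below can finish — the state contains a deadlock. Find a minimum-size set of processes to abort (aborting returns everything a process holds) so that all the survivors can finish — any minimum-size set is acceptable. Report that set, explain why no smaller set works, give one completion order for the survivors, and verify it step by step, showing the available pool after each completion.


Abort delta and bravo.
Key observation: the returned (1, 2, 4) from delta and bravo is what brings foxtrot — unrunnable before, under any order — into play at step 4.
Why nothing smaller works — every single abort fails: foxtrot alone leaves delta blocked (short on r1); delta alone leaves foxtrot blocked (short on r1); india alone leaves foxtrot blocked (short on r1); alpha alone leaves foxtrot blocked (short on r1); bravo alone leaves foxtrot blocked (short on r1); hotel alone leaves foxtrot blocked (short on r1).
One survivor order: alpha, hotel, india, foxtrot. Verifying each step (post-abort pool first):
  pool = (4, 5, 5)
  alpha needs (3, 1, 1) <= (4, 5, 5) -> finishes; pool += (2, 1, 2) = (6, 6, 7)
  hotel needs (1, 2, 0) <= (6, 6, 7) -> finishes; pool += (2, 0, 1) = (8, 6, 8)
  india needs (7, 4, 4) <= (8, 6, 8) -> finishes; pool += (0, 2, 2) = (8, 8, 10)
  foxtrot needs (0, 8, 2) <= (8, 8, 10) -> finishes; pool += (0, 1, 0) = (8, 9, 10)


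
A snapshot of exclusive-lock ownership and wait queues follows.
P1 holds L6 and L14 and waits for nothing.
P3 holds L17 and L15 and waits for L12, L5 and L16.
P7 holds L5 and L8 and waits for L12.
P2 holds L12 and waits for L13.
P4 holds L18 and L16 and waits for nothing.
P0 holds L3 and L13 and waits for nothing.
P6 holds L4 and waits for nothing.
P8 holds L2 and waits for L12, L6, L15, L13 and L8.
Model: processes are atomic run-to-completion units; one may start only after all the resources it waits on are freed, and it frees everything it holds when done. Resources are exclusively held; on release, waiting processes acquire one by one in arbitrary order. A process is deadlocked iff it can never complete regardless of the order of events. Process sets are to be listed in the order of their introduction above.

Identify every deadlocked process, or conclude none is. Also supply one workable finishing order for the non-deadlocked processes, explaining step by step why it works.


Nothing here is deadlocked.
Key observation: the waits form no ring: some process can always run, and its releases unblock the others one by one.
The rest can finish in the order P0, P2, P7, P4, P6, P3, P1, P8.
Check, step by step:
  P0: no waits; runs immediately, freeing L3 and L13
  P2 waits on L13 — all released -> runs and releases L12
  P7 waits on L12 — all released -> runs and releases L5 and L8
  P4: no waits; runs immediately, freeing L18 and L16
  P6: no waits; runs immediately, freeing L4
  P3 waits on L12, L5 and L16 — all released -> runs and releases L17 and L15
  P1: no waits; runs immediately, freeing L6 and L14
  P8 waits on L12, L6, L15, L13 and L8 — all released -> runs and releases L2


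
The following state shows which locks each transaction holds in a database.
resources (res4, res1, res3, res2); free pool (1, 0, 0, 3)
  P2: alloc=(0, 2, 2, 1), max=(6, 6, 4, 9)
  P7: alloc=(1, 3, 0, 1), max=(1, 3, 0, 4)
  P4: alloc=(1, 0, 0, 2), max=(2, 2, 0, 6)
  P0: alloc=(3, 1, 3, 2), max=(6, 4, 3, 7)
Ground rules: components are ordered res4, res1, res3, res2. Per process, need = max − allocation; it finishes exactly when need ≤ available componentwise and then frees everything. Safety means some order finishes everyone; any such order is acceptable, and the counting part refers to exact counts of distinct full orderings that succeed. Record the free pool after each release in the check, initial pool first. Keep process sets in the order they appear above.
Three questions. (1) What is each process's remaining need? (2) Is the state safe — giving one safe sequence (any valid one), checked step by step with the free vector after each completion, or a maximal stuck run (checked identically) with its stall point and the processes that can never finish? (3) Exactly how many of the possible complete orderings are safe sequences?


(1) Need matrix, components ordered res4, res1, res3, res2:
  P2: (6, 4, 2, 8)
  P7: (0, 0, 0, 3)
  P4: (1, 2, 0, 4)
  P0: (3, 3, 0, 5)
(2) SAFE. One safe sequence: P7, P4, P0, P2.
Key observation: P7 is the earliest step where a requested resource binds exactly: need (0, 0, 0, 3), pool (1, 0, 0, 3) at its turn.
Step-by-step check:
  pool = (1, 0, 0, 3)
  run P7 (needs (0, 0, 0, 3), free (1, 0, 0, 3)); after release of (1, 3, 0, 1) the pool is (2, 3, 0, 4)
  run P4 (needs (1, 2, 0, 4), free (2, 3, 0, 4)); after release of (1, 0, 0, 2) the pool is (3, 3, 0, 6)
  run P0 (needs (3, 3, 0, 5), free (3, 3, 0, 6)); after release of (3, 1, 3, 2) the pool is (6, 4, 3, 8)
  run P2 (needs (6, 4, 2, 8), free (6, 4, 3, 8)); after release of (0, 2, 2, 1) the pool is (6, 6, 5, 9)
(3) Exactly 1 of the possible complete orderings is a safe sequence.


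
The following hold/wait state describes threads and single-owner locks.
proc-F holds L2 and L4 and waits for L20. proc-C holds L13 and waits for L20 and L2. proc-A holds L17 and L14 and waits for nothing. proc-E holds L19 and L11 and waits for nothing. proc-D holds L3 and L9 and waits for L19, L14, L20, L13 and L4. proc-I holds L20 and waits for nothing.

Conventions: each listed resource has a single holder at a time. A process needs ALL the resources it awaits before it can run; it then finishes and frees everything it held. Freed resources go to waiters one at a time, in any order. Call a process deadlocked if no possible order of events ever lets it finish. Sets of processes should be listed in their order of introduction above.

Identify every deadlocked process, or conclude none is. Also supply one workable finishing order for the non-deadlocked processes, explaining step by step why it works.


The deadlocked set is empty.
Key observation: the wait graph is acyclic; completion cascades from the unblocked processes through everyone else.
One completion order for the rest: proc-A, proc-I, proc-F, proc-C, proc-E, proc-D.
Walking it through:
  proc-A waits on nothing -> runs at once and releases L17 and L14
  proc-I waits on nothing -> runs at once and releases L20
  run proc-F (all its waits — L20 — are resolved); releases L2 and L4
  run proc-C (all its waits — L20 and L2 — are resolved); releases L13
  proc-E waits on nothing -> runs at once and releases L19 and L11
  run proc-D (all its waits — L19, L14, L20, L13 and L4 — are resolved); releases L3 and L9


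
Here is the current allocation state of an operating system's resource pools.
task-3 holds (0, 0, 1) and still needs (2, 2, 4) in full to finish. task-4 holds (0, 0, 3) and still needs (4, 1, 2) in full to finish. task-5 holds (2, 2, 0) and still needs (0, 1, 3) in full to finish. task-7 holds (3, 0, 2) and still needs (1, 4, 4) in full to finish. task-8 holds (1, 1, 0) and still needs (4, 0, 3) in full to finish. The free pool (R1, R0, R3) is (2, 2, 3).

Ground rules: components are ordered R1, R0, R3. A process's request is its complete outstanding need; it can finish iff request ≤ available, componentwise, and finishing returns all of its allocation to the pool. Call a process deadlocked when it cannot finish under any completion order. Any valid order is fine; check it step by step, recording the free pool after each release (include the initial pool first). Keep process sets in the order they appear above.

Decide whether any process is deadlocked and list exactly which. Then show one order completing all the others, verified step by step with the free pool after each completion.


Nothing here is deadlocked.
Key observation: there is always a runnable process — task-5 first — so the state unwinds completely.
The rest can finish in the order task-5, task-4, task-3, task-8, task-7. Walking it through:
  pool = (2, 2, 3)
  task-5 needs (0, 1, 3) <= (2, 2, 3) -> finishes; pool += (2, 2, 0) = (4, 4, 3)
  task-4 needs (4, 1, 2) <= (4, 4, 3) -> finishes; pool += (0, 0, 3) = (4, 4, 6)
  task-3 needs (2, 2, 4) <= (4, 4, 6) -> finishes; pool += (0, 0, 1) = (4, 4, 7)
  task-8 needs (4, 0, 3) <= (4, 4, 7) -> finishes; pool += (1, 1, 0) = (5, 5, 7)
  task-7 needs (1, 4, 4) <= (5, 5, 7) -> finishes; pool += (3, 0, 2) = (8, 5, 9)


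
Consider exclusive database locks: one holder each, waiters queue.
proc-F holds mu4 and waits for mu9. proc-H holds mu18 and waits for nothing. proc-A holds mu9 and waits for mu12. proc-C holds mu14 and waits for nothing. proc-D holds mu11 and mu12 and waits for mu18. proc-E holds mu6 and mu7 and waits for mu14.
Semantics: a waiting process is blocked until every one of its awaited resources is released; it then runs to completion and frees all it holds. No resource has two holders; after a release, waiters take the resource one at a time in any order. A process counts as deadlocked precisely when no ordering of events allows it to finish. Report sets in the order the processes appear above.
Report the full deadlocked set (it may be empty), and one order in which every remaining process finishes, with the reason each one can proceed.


The deadlocked set is empty.
Key observation: the wait relation is loop-free; peeling off processes with no waits unwinds the whole state.
The rest can finish in the order proc-C, proc-H, proc-E, proc-D, proc-A, proc-F.
Check, step by step:
  proc-C: no waits; runs immediately, freeing mu14
  proc-H: no waits; runs immediately, freeing mu18
  proc-E: everything it awaited (mu14) is free; runs, freeing mu6 and mu7
  proc-D: everything it awaited (mu18) is free; runs, freeing mu11 and mu12
  proc-A: everything it awaited (mu12) is free; runs, freeing mu9
  proc-F: everything it awaited (mu9) is free; runs, freeing mu4


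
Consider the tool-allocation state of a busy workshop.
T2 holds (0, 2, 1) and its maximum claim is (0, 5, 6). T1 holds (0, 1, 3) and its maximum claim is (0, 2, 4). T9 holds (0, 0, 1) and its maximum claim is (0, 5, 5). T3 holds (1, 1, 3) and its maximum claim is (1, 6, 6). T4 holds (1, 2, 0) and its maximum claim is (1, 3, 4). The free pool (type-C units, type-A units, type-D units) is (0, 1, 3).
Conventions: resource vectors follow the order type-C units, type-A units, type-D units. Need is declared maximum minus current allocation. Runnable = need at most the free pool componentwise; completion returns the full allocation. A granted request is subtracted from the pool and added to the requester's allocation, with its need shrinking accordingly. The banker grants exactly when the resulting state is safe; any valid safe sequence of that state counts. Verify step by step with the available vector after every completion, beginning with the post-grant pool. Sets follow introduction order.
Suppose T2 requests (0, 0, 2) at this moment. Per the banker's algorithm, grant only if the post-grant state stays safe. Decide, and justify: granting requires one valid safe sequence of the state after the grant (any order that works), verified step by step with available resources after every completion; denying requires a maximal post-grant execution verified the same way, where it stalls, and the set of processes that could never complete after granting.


GRANT. The post-grant state is safe; one safe sequence: T1, T4, T2, T9, T3.
Key observation: with (0, 1, 1) left after the transfer, T1 can run at once — the state stays safe.
Verifying the post-grant state step by step:
  pool = (0, 1, 1)
  run T1 (needs (0, 1, 1), free (0, 1, 1)); after release of (0, 1, 3) the pool is (0, 2, 4)
  run T4 (needs (0, 1, 4), free (0, 2, 4)); after release of (1, 2, 0) the pool is (1, 4, 4)
  run T2 (needs (0, 3, 3), free (1, 4, 4)); after release of (0, 2, 3) the pool is (1, 6, 7)
  run T9 (needs (0, 5, 4), free (1, 6, 7)); after release of (0, 0, 1) the pool is (1, 6, 8)
  run T3 (needs (0, 5, 3), free (1, 6, 8)); after release of (1, 1, 3) the pool is (2, 7, 11)


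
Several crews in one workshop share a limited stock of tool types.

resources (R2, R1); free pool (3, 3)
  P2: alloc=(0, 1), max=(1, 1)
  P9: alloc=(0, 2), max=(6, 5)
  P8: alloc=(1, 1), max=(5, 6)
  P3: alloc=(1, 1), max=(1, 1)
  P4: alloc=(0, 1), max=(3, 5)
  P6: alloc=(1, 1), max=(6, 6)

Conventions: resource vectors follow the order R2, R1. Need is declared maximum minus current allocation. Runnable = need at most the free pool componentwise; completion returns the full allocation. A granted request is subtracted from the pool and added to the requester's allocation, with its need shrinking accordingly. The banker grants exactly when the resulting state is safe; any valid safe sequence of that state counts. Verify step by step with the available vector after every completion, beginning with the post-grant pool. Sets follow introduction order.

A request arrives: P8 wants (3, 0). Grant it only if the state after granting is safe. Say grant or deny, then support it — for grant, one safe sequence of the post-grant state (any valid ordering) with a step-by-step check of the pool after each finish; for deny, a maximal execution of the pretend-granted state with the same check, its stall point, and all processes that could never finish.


GRANT. The post-grant state is safe; one safe sequence: P3, P2, P8, P6, P9, P4.
Key observation: even at the reduced pool (0, 3), P3 fits immediately, so safety survives the grant.
Step-by-step check of the post-grant state:
  pool = (0, 3)
  run P3 (needs (0, 0), free (0, 3)); after release of (1, 1) the pool is (1, 4)
  run P2 (needs (1, 0), free (1, 4)); after release of (0, 1) the pool is (1, 5)
  run P8 (needs (1, 5), free (1, 5)); after release of (4, 1) the pool is (5, 6)
  run P6 (needs (5, 5), free (5, 6)); after release of (1, 1) the pool is (6, 7)
  run P9 (needs (6, 3), free (6, 7)); after release of (0, 2) the pool is (6, 9)
  run P4 (needs (3, 4), free (6, 9)); after release of (0, 1) the pool is (6, 10)


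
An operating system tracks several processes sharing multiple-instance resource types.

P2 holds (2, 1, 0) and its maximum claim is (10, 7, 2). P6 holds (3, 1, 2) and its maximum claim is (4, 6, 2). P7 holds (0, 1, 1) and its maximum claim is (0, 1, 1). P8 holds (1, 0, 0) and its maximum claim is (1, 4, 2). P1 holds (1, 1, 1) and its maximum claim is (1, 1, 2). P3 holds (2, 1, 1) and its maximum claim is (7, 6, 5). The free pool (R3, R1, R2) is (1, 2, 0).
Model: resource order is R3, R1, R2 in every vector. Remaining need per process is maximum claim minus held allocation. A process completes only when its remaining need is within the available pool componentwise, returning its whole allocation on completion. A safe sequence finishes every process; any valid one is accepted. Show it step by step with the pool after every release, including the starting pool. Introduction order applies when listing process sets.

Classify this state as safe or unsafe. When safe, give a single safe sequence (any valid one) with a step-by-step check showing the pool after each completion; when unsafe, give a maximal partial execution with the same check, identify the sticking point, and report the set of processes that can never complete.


UNSAFE — no complete ordering exists.
Key observation: even finishing P7, P1, P8 leaves just (3, 4, 2) free — too little R1 for any of the remaining processes.
The run P7, P1, P8 cannot be extended any further. Check, step by step:
  pool = (1, 2, 0)
  P7 needs (0, 0, 0) <= (1, 2, 0) -> finishes; pool += (0, 1, 1) = (1, 3, 1)
  P1 needs (0, 0, 1) <= (1, 3, 1) -> finishes; pool += (1, 1, 1) = (2, 4, 2)
  P8 needs (0, 4, 2) <= (2, 4, 2) -> finishes; pool += (1, 0, 0) = (3, 4, 2)
  P2 still needs (8, 6, 2) but only (3, 4, 2) is free — short on R3 and R1
  P6 still needs (1, 5, 0) but only (3, 4, 2) is free — short on R1
  P3 still needs (5, 5, 4) but only (3, 4, 2) is free — short on R3, R1 and R2
Permanently blocked: P2, P6 and P3.


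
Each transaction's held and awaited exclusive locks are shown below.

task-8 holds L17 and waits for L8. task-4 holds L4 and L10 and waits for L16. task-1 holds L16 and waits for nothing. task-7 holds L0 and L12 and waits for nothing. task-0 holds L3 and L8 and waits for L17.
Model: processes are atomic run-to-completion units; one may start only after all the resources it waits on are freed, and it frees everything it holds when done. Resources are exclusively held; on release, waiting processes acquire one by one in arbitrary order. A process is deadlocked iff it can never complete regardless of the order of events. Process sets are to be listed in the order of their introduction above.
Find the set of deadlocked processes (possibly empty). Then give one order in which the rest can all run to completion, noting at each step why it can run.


The deadlocked set is task-8 and task-0.
Key observation: the cycle task-8 -> task-0 -> task-8 can never break — each member waits on the next; no other process is dragged down with it.
A valid finishing order for the others: task-7, task-1, task-4.
Verifying each step:
  run task-7 (it waits on nothing); releases L0 and L12
  run task-1 (it waits on nothing); releases L16
  task-4 waits on L16 — all released -> runs and releases L4 and L10


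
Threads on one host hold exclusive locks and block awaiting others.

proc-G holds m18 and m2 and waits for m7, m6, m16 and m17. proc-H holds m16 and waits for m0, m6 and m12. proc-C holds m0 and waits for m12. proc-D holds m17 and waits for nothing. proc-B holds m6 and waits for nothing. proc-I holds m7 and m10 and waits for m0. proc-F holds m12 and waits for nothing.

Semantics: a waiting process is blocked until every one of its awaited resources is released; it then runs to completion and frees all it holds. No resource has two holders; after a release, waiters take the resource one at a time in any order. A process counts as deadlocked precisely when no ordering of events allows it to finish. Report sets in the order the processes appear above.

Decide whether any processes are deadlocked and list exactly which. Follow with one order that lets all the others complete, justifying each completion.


The deadlocked set is empty.
Key observation: although several processes wait, no cycle exists — each chain bottoms out at a free runner.
One completion order for the rest: proc-F, proc-B, proc-D, proc-C, proc-H, proc-I, proc-G.
Walking it through:
  proc-F waits on nothing -> runs at once and releases m12
  proc-B waits on nothing -> runs at once and releases m6
  proc-D waits on nothing -> runs at once and releases m17
  proc-C: everything it awaited (m12) is free; runs, freeing m0
  proc-H: everything it awaited (m0, m6 and m12) is free; runs, freeing m16
  proc-I: everything it awaited (m0) is free; runs, freeing m7 and m10
  proc-G: everything it awaited (m7, m6, m16 and m17) is free; runs, freeing m18 and m2


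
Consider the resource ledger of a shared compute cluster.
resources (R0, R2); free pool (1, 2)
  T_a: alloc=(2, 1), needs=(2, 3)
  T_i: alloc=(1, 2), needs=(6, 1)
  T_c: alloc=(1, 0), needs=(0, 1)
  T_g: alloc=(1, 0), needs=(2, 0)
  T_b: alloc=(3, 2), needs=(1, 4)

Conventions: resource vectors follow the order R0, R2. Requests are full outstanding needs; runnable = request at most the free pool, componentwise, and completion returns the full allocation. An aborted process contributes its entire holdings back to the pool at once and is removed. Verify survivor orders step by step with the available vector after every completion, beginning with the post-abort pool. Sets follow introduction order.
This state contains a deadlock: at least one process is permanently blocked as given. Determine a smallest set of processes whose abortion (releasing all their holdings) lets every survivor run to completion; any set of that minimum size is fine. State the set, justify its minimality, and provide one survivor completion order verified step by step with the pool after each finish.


The answer: abort T_b.
Key observation: aborting T_b returns (3, 2), and T_a — hopeless before — runs at step 2 with the returned capacity in the pool.
Minimality: the empty abort set fails — the state is deadlocked as it stands.
The survivors complete as T_g, T_a, T_i, T_c. Check, step by step (starting from the post-abort pool):
  pool = (4, 4)
  run T_g (needs (2, 0), free (4, 4)); after release of (1, 0) the pool is (5, 4)
  run T_a (needs (2, 3), free (5, 4)); after release of (2, 1) the pool is (7, 5)
  run T_i (needs (6, 1), free (7, 5)); after release of (1, 2) the pool is (8, 7)
  run T_c (needs (0, 1), free (8, 7)); after release of (1, 0) the pool is (9, 7)


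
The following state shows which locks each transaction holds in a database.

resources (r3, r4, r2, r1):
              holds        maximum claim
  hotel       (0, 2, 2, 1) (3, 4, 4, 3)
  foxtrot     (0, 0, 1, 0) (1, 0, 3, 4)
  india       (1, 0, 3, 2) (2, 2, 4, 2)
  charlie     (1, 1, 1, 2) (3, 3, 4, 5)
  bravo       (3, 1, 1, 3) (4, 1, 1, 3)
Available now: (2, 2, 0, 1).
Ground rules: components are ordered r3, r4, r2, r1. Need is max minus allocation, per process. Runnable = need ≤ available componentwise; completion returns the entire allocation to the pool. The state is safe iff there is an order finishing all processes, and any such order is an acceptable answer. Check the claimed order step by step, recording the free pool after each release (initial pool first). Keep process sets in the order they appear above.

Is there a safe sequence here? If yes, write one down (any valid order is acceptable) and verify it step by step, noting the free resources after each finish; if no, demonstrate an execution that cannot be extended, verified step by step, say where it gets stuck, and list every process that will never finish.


SAFE — a valid safe sequence is bravo, india, charlie, foxtrot, hotel.
Key observation: at india the run first touches a limit — (1, 2, 1, 0) against (5, 3, 1, 4), exact on a resource it actually requests.
Step-by-step check:
  pool = (2, 2, 0, 1)
  bravo: need (1, 0, 0, 0) fits (2, 2, 0, 1); releases (3, 1, 1, 3), pool now (5, 3, 1, 4)
  india: need (1, 2, 1, 0) fits (5, 3, 1, 4); releases (1, 0, 3, 2), pool now (6, 3, 4, 6)
  charlie: need (2, 2, 3, 3) fits (6, 3, 4, 6); releases (1, 1, 1, 2), pool now (7, 4, 5, 8)
  foxtrot: need (1, 0, 2, 4) fits (7, 4, 5, 8); releases (0, 0, 1, 0), pool now (7, 4, 6, 8)
  hotel: need (3, 2, 2, 2) fits (7, 4, 6, 8); releases (0, 2, 2, 1), pool now (7, 6, 8, 9)


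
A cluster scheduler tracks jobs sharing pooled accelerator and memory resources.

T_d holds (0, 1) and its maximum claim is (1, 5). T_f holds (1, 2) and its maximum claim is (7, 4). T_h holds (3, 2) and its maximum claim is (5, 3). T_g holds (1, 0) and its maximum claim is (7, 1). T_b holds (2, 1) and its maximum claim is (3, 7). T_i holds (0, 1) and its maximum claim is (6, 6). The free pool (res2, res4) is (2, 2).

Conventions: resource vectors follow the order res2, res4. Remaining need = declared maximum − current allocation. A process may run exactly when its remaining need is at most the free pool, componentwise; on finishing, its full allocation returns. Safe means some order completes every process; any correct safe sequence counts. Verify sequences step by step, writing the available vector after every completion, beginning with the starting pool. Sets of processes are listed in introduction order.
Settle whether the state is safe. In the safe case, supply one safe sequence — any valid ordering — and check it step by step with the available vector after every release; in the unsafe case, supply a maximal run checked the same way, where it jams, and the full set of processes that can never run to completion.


UNSAFE — no complete ordering exists.
Key observation: after T_h, T_d the pool peaks at (5, 5), and each blocked process is short somewhere: T_f on res2; T_g on res2; T_b on res4; T_i on res2.
A maximal execution: T_h, T_d — then nothing else fits. Walking it through:
  pool = (2, 2)
  run T_h (needs (2, 1), free (2, 2)); after release of (3, 2) the pool is (5, 4)
  run T_d (needs (1, 4), free (5, 4)); after release of (0, 1) the pool is (5, 5)
  T_f cannot run: need (6, 2) vs free (5, 5) (insufficient res2)
  T_g cannot run: need (6, 1) vs free (5, 5) (insufficient res2)
  T_b cannot run: need (1, 6) vs free (5, 5) (insufficient res4)
  T_i cannot run: need (6, 5) vs free (5, 5) (insufficient res2)
Permanently blocked: T_f, T_g, T_b and T_i.


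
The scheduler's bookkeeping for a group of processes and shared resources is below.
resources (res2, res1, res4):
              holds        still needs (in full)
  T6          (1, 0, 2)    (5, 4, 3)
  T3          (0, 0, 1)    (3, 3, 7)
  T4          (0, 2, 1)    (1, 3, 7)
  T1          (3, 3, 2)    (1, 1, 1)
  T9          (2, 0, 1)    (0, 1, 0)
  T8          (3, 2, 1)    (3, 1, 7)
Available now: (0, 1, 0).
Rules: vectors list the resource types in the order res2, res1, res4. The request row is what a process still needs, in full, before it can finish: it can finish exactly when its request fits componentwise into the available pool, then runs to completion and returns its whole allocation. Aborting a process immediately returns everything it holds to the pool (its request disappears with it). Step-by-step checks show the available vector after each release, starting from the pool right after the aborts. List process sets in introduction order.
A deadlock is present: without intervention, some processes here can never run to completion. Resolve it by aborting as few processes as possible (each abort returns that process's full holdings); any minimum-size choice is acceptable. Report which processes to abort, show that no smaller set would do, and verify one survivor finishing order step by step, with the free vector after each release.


Abort T4 and T8.
Key observation: T3 had no path to completion before; after the abort of T4 and T8 ((3, 4, 2) returned), step 4 is where it fits.
Why nothing smaller works — every single abort fails: T6 alone leaves T3 blocked (short on res4); T3 alone leaves T4 blocked (short on res4); T4 alone leaves T3 blocked (short on res4); T1 alone leaves T3 blocked (short on res4); T9 alone leaves T3 blocked (short on res4); T8 alone leaves T3 blocked (short on res4).
One survivor order: T1, T6, T9, T3. Verifying each step (post-abort pool first):
  pool = (3, 5, 2)
  T1: need (1, 1, 1) fits (3, 5, 2); releases (3, 3, 2), pool now (6, 8, 4)
  T6: need (5, 4, 3) fits (6, 8, 4); releases (1, 0, 2), pool now (7, 8, 6)
  T9: need (0, 1, 0) fits (7, 8, 6); releases (2, 0, 1), pool now (9, 8, 7)
  T3: need (3, 3, 7) fits (9, 8, 7); releases (0, 0, 1), pool now (9, 8, 8)


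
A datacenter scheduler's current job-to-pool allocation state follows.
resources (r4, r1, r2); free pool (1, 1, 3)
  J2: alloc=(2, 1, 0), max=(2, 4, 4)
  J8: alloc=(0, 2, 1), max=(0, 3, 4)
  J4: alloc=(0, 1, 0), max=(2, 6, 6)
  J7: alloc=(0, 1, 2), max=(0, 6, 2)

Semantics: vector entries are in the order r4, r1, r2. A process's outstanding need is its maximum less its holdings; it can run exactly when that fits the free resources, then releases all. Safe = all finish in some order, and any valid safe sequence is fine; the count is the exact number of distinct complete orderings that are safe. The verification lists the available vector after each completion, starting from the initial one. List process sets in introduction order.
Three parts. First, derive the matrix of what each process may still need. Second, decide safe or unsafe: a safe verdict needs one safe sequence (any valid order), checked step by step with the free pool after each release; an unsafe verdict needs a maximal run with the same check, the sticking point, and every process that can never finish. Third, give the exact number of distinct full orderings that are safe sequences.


(1) Outstanding need per process (order r4, r1, r2):
  J2: (0, 3, 4)
  J8: (0, 1, 3)
  J4: (2, 5, 6)
  J7: (0, 5, 0)
(2) The state is UNSAFE.
Key observation: the pool after J8, J2 is (3, 4, 4); every surviving request exceeds it in r1, so progress ends there.
A maximal execution: J8, J2 — then nothing else fits. Step-by-step check:
  pool = (1, 1, 3)
  J8 needs (0, 1, 3) <= (1, 1, 3) -> finishes; pool += (0, 2, 1) = (1, 3, 4)
  J2 needs (0, 3, 4) <= (1, 3, 4) -> finishes; pool += (2, 1, 0) = (3, 4, 4)
  blocked: J4 wants (2, 5, 6), pool (3, 4, 4) — not enough r1 and r2
  blocked: J7 wants (0, 5, 0), pool (3, 4, 4) — not enough r1
Never able to finish: J4 and J7.
(3) The exact count: 0 of the possible complete orderings are safe sequences.


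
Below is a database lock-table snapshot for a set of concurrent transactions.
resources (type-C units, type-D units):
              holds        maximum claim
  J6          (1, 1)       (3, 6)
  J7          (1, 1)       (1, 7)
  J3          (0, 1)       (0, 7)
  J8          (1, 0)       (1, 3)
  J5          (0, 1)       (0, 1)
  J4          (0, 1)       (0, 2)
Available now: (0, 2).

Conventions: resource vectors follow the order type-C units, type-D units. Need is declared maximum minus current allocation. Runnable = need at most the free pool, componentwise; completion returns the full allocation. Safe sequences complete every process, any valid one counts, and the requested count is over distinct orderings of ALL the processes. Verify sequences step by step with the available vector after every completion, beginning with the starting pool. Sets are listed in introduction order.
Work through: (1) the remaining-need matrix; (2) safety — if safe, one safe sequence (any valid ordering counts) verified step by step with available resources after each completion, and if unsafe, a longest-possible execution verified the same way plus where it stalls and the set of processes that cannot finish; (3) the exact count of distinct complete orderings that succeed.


(1) Remaining need (order type-C units, type-D units):
  J6: (2, 5)
  J7: (0, 6)
  J3: (0, 6)
  J8: (0, 3)
  J5: (0, 0)
  J4: (0, 1)
(2) The state is UNSAFE.
Key observation: no order helps: past J5, J4, J8, the free pool tops out at (1, 4), below what each blocked process needs in type-D units.
The run J5, J4, J8 cannot be extended any further. Verifying each step:
  pool = (0, 2)
  run J5 (needs (0, 0), free (0, 2)); after release of (0, 1) the pool is (0, 3)
  run J4 (needs (0, 1), free (0, 3)); after release of (0, 1) the pool is (0, 4)
  run J8 (needs (0, 3), free (0, 4)); after release of (1, 0) the pool is (1, 4)
  J6 still needs (2, 5) but only (1, 4) is free — short on type-C units and type-D units
  J7 still needs (0, 6) but only (1, 4) is free — short on type-D units
  J3 still needs (0, 6) but only (1, 4) is free — short on type-D units
Permanently blocked: J6, J7 and J3.
(3) The exact count: 0 of the possible complete orderings are safe sequences.
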